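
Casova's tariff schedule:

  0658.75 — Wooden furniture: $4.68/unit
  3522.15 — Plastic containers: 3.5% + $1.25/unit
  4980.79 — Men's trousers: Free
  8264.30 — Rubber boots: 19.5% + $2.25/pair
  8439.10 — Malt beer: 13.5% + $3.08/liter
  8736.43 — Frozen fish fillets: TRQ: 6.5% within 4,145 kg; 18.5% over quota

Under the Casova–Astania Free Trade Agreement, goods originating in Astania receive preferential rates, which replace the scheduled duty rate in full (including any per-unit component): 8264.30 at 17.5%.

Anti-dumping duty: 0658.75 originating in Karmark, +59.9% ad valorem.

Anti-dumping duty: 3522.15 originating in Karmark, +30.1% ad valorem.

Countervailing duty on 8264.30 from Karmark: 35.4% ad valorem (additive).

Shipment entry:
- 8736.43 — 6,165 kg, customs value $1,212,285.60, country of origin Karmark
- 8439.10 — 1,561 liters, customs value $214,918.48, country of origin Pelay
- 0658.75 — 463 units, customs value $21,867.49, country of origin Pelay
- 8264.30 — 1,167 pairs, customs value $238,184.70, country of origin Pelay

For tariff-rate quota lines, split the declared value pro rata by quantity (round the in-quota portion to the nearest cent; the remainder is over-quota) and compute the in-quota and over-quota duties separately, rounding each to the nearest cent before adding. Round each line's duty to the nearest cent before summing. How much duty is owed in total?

$211,524.58

Line 1 (8736.43, Karmark, 6,165 kg, $1,212,285.60):
Code 8736.43 is under a tariff-rate quota (threshold 4,145 kg). In-quota: 4,145 kg at 6.5%; over-quota: 2,020 kg at 18.5%.
Pro-rata value split: in-quota = $1,212,285.60 × 4,145/6,165 = $815,072.80; over-quota = $1,212,285.60 − $815,072.80 = $397,212.80.
In-quota duty = $815,072.80 × 6.5% = $52,979.73. Over-quota duty = $397,212.80 × 18.5% = $73,484.37.
Line duty = $52,979.73 + $73,484.37 = $126,464.10.
Line 2 (8439.10, Pelay, 1,561 liters, $214,918.48):
Base rate for 8439.10 is 13.5% + $3.08/liter.
Duty = $214,918.48 × 13.5% + 1,561 × $3.08 = $33,821.87.
Line 3 (0658.75, Pelay, 463 units, $21,867.49):
Base rate for 0658.75 is $4.68/unit.
The additional-duty order on 0658.75 targets Karmark, not Pelay; it does not apply.
Duty = 463 × $4.68 = $2,166.84.
Line 4 (8264.30, Pelay, 1,167 pairs, $238,184.70):
Base rate for 8264.30 is 19.5% + $2.25/pair.
8264.30 has an FTA preferential rate, but origin Pelay is not Astania; base rate stands.
The additional-duty order on 8264.30 targets Karmark, not Pelay; it does not apply.
Duty = $238,184.70 × 19.5% + 1,167 × $2.25 = $49,071.77.
Total = $126,464.10 + $33,821.87 + $2,166.84 + $49,071.77 = $211,524.58.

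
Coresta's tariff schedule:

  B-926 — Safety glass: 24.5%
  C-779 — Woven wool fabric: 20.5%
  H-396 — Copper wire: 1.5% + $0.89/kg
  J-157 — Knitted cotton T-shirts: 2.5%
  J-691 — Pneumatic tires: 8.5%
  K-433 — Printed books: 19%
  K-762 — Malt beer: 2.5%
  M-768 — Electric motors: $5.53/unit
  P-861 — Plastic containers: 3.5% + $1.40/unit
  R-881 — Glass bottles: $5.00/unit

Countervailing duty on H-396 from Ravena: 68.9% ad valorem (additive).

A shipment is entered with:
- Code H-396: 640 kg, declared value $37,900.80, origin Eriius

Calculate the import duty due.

Line 1 (H-396, Eriius, 640 kg, $37,900.80):
Base rate for H-396 is 1.5% + $0.89/kg.
The additional-duty order on H-396 targets Ravena, not Eriius; it does not apply.
Duty = $37,900.80 × 1.5% + 640 × $0.89 = $1,138.11.

$1,138.11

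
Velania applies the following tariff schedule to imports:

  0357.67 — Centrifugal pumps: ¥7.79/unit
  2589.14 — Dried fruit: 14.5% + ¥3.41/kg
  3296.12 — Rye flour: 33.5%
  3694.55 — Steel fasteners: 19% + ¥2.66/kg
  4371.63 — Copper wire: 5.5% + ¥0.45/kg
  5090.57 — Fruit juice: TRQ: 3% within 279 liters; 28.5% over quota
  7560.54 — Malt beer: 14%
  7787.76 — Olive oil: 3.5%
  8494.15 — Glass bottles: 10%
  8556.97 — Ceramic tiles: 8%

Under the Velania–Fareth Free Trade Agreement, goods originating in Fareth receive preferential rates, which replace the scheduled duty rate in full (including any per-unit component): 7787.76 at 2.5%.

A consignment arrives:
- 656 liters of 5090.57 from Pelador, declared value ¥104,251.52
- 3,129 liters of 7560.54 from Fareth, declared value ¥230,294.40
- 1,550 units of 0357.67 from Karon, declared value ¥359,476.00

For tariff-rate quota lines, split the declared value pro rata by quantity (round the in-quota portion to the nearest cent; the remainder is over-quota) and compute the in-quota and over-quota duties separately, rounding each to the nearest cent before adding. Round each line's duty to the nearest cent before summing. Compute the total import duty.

¥62,721.04

Line 1 (5090.57, Pelador, 656 liters, ¥104,251.52):
Code 5090.57 is under a tariff-rate quota (threshold 279 liters). In-quota: 279 liters at 3%; over-quota: 377 liters at 28.5%.
Pro-rata value split: in-quota = ¥104,251.52 × 279/656 = ¥44,338.68; over-quota = ¥104,251.52 − ¥44,338.68 = ¥59,912.84.
In-quota duty = ¥44,338.68 × 3% = ¥1,330.16. Over-quota duty = ¥59,912.84 × 28.5% = ¥17,075.16.
Line duty = ¥1,330.16 + ¥17,075.16 = ¥18,405.32.
Line 2 (7560.54, Fareth, 3,129 liters, ¥230,294.40):
Base rate for 7560.54 is 14%.
Origin Fareth is the FTA partner but 7560.54 is not on the preference list; base rate stands.
Duty = ¥230,294.40 × 14% = ¥32,241.22.
Line 3 (0357.67, Karon, 1,550 units, ¥359,476.00):
Base rate for 0357.67 is ¥7.79/unit.
Duty = 1,550 × ¥7.79 = ¥12,074.50.
Total = ¥18,405.32 + ¥32,241.22 + ¥12,074.50 = ¥62,721.04.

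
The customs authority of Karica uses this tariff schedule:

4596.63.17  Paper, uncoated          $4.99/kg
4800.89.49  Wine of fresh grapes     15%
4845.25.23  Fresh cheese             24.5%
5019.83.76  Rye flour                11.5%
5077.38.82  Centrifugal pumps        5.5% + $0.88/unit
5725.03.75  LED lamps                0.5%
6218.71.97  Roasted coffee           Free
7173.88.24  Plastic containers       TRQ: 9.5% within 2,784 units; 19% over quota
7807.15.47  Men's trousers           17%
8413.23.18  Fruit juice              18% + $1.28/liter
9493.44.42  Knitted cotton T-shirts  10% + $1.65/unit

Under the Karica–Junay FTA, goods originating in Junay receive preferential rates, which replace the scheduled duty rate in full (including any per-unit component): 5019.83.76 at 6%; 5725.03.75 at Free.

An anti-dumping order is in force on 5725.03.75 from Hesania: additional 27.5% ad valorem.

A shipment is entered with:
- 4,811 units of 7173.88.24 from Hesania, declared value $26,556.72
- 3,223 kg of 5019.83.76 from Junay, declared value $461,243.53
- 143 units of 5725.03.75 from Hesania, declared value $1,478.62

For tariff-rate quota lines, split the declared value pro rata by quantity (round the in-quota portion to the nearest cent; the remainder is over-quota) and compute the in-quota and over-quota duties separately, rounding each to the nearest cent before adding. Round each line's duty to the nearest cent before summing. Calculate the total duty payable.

Line 1 (7173.88.24, Hesania, 4,811 units, $26,556.72):
Code 7173.88.24 is under a tariff-rate quota (threshold 2,784 units). In-quota: 2,784 units at 9.5%; over-quota: 2,027 units at 19%.
Pro-rata value split: in-quota = $26,556.72 × 2,784/4,811 = $15,367.68; over-quota = $26,556.72 − $15,367.68 = $11,189.04.
In-quota duty = $15,367.68 × 9.5% = $1,459.93. Over-quota duty = $11,189.04 × 19% = $2,125.92.
Line duty = $1,459.93 + $2,125.92 = $3,585.85.
Line 2 (5019.83.76, Junay, 3,223 kg, $461,243.53):
Base rate for 5019.83.76 is 11.5%.
Origin Junay qualifies under the Karica–Junay agreement and 5019.83.76 is covered: preferential rate 6% applies instead.
Duty = $461,243.53 × 6% = $27,674.61.
Line 3 (5725.03.75, Hesania, 143 units, $1,478.62):
Base rate for 5725.03.75 is 0.5%.
5725.03.75 has an FTA preferential rate, but origin Hesania is not Junay; base rate stands.
Additional duty on 5725.03.75 from Hesania: +27.5%. Applied ad valorem rate: 0.5% + 27.5% = 28%.
Duty = $1,478.62 × 28% = $414.01.
Total = $3,585.85 + $27,674.61 + $414.01 = $31,674.47.

$31,674.47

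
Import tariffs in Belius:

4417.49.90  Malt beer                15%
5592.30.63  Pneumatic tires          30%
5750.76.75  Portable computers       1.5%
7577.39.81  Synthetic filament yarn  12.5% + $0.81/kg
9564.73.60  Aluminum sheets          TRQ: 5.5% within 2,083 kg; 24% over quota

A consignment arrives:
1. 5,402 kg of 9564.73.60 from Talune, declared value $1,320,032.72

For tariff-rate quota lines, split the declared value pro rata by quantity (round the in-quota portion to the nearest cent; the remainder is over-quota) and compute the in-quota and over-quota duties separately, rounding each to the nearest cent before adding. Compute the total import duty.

Line 1 (9564.73.60, Talune, 5,402 kg, $1,320,032.72):
Code 9564.73.60 is under a tariff-rate quota (threshold 2,083 kg). In-quota: 2,083 kg at 5.5%; over-quota: 3,319 kg at 24%.
Pro-rata value split: in-quota = $1,320,032.72 × 2,083/5,402 = $509,001.88; over-quota = $1,320,032.72 − $509,001.88 = $811,030.84.
In-quota duty = $509,001.88 × 5.5% = $27,995.10. Over-quota duty = $811,030.84 × 24% = $194,647.40.
Line duty = $27,995.10 + $194,647.40 = $222,642.50.

$222,642.50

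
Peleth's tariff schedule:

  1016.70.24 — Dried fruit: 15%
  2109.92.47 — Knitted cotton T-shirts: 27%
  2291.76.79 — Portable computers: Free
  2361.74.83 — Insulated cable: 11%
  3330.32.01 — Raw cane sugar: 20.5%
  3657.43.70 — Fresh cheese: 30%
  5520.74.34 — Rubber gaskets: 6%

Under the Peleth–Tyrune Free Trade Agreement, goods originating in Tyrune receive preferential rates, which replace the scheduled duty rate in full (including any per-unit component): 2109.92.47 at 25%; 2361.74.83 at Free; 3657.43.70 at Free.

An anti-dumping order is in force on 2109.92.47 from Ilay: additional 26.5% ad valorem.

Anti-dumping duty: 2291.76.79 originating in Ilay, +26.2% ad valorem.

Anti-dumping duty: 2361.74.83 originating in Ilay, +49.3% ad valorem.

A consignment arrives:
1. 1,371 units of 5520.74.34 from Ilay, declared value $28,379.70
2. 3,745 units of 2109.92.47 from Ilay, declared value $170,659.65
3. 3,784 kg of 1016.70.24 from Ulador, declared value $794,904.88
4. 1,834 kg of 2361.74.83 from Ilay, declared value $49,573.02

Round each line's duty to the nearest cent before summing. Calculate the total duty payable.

$242,133.95

Line 1 (5520.74.34, Ilay, 1,371 units, $28,379.70):
Base rate for 5520.74.34 is 6%.
Duty = $28,379.70 × 6% = $1,702.78.
Line 2 (2109.92.47, Ilay, 3,745 units, $170,659.65):
Base rate for 2109.92.47 is 27%.
2109.92.47 has an FTA preferential rate, but origin Ilay is not Tyrune; base rate stands.
Additional duty on 2109.92.47 from Ilay: +26.5%. Applied ad valorem rate: 27% + 26.5% = 53.5%.
Duty = $170,659.65 × 53.5% = $91,302.91.
Line 3 (1016.70.24, Ulador, 3,784 kg, $794,904.88):
Base rate for 1016.70.24 is 15%.
Duty = $794,904.88 × 15% = $119,235.73.
Line 4 (2361.74.83, Ilay, 1,834 kg, $49,573.02):
Base rate for 2361.74.83 is 11%.
2361.74.83 has an FTA preferential rate, but origin Ilay is not Tyrune; base rate stands.
Additional duty on 2361.74.83 from Ilay: +49.3%. Applied ad valorem rate: 11% + 49.3% = 60.3%.
Duty = $49,573.02 × 60.3% = $29,892.53.
Total = $1,702.78 + $91,302.91 + $119,235.73 + $29,892.53 = $242,133.95.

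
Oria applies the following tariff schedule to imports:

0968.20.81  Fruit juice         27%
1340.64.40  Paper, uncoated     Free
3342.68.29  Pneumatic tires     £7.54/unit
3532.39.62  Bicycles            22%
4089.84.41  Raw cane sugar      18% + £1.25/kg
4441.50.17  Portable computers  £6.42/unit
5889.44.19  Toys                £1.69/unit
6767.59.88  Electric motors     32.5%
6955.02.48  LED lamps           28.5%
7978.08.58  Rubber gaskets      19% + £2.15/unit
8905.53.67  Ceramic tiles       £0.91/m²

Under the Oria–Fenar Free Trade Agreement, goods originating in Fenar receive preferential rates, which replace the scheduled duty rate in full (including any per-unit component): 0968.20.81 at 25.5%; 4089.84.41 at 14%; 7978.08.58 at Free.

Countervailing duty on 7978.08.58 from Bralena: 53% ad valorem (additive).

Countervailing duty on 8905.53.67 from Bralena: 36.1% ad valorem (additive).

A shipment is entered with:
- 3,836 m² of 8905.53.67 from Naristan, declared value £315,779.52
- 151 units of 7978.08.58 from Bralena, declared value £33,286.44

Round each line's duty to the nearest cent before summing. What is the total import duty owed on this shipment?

£27,781.65

Line 1 (8905.53.67, Naristan, 3,836 m², £315,779.52):
Base rate for 8905.53.67 is £0.91/m².
The additional-duty order on 8905.53.67 targets Bralena, not Naristan; it does not apply.
Duty = 3,836 × £0.91 = £3,490.76.
Line 2 (7978.08.58, Bralena, 151 units, £33,286.44):
Base rate for 7978.08.58 is 19% + £2.15/unit.
7978.08.58 has an FTA preferential rate, but origin Bralena is not Fenar; base rate stands.
Additional duty on 7978.08.58 from Bralena: +53%. Applied ad valorem rate: 19% + 53% = 72%.
Duty = £33,286.44 × 72% + 151 × £2.15 = £24,290.89.
Total = £3,490.76 + £24,290.89 = £27,781.65.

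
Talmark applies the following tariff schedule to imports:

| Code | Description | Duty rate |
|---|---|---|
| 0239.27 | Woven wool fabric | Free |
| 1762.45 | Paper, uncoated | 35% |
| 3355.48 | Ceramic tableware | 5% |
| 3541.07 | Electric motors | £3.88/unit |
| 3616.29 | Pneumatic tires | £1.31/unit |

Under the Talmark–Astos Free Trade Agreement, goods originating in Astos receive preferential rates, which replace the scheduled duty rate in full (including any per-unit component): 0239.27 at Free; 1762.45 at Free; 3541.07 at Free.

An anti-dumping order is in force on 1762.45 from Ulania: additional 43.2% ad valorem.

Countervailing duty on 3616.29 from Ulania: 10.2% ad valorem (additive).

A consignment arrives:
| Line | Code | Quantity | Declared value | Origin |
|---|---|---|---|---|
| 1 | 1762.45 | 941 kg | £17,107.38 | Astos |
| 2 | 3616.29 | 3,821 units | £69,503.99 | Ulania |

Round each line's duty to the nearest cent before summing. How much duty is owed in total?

Line 1 (1762.45, Astos, 941 kg, £17,107.38):
Base rate for 1762.45 is 35%.
Origin Astos qualifies under the Talmark–Astos agreement and 1762.45 is covered: preferential rate Free applies instead.
The additional-duty order on 1762.45 targets Ulania, not Astos; it does not apply.
Duty = £17,107.38 × 0% = £0.00.
Line 2 (3616.29, Ulania, 3,821 units, £69,503.99):
Base rate for 3616.29 is £1.31/unit.
Additional duty on 3616.29 from Ulania: +10.2% ad valorem. Applied ad valorem rate = 10.2%.
Duty = £69,503.99 × 10.2% + 3,821 × £1.31 = £12,094.92.
Total = £0.00 + £12,094.92 = £12,094.92.

£12,094.92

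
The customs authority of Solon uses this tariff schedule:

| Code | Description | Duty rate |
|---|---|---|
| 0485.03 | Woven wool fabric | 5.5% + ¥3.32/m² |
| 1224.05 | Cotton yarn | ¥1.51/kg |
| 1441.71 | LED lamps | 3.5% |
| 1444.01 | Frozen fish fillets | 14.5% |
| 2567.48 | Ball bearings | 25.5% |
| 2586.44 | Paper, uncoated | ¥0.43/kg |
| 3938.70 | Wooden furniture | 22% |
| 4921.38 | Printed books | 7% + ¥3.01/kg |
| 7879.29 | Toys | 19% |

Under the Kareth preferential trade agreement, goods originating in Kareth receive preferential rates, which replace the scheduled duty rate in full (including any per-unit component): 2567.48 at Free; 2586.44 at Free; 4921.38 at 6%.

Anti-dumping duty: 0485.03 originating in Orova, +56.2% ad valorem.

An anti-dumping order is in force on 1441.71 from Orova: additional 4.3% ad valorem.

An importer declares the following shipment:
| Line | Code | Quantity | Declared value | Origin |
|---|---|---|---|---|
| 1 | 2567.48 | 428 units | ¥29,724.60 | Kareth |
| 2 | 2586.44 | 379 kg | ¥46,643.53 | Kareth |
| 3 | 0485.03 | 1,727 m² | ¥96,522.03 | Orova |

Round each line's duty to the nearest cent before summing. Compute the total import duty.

¥65,287.73

Line 1 (2567.48, Kareth, 428 units, ¥29,724.60):
Base rate for 2567.48 is 25.5%.
Origin Kareth qualifies under the Solon–Kareth agreement and 2567.48 is covered: preferential rate Free applies instead.
Duty = ¥29,724.60 × 0% = ¥0.00.
Line 2 (2586.44, Kareth, 379 kg, ¥46,643.53):
Base rate for 2586.44 is ¥0.43/kg.
Origin Kareth qualifies under the Solon–Kareth agreement and 2586.44 is covered: preferential rate Free applies instead.
Duty = ¥46,643.53 × 0% = ¥0.00.
Line 3 (0485.03, Orova, 1,727 m², ¥96,522.03):
Base rate for 0485.03 is 5.5% + ¥3.32/m².
Additional duty on 0485.03 from Orova: +56.2%. Applied ad valorem rate: 5.5% + 56.2% = 61.7%.
Duty = ¥96,522.03 × 61.7% + 1,727 × ¥3.32 = ¥65,287.73.
Total = ¥0.00 + ¥0.00 + ¥65,287.73 = ¥65,287.73.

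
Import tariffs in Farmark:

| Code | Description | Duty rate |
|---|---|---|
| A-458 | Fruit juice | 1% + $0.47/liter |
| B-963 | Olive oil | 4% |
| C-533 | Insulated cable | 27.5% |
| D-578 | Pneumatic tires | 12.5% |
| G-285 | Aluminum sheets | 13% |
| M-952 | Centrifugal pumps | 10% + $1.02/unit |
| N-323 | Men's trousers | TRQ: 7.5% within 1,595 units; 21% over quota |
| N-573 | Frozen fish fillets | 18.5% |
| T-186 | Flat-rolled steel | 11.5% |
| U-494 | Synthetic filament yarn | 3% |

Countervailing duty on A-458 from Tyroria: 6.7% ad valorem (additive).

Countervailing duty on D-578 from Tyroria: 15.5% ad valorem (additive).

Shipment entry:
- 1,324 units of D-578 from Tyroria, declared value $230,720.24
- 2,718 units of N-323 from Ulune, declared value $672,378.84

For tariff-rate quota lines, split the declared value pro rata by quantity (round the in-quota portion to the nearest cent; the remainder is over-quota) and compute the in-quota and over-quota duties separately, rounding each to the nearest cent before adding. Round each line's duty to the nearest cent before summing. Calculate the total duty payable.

$152,534.13

Line 1 (D-578, Tyroria, 1,324 units, $230,720.24):
Base rate for D-578 is 12.5%.
Additional duty on D-578 from Tyroria: +15.5%. Applied ad valorem rate: 12.5% + 15.5% = 28%.
Duty = $230,720.24 × 28% = $64,601.67.
Line 2 (N-323, Ulune, 2,718 units, $672,378.84):
Code N-323 is under a tariff-rate quota (threshold 1,595 units). In-quota: 1,595 units at 7.5%; over-quota: 1,123 units at 21%.
Pro-rata value split: in-quota = $672,378.84 × 1,595/2,718 = $394,571.10; over-quota = $672,378.84 − $394,571.10 = $277,807.74.
In-quota duty = $394,571.10 × 7.5% = $29,592.83. Over-quota duty = $277,807.74 × 21% = $58,339.63.
Line duty = $29,592.83 + $58,339.63 = $87,932.46.
Total = $64,601.67 + $87,932.46 = $152,534.13.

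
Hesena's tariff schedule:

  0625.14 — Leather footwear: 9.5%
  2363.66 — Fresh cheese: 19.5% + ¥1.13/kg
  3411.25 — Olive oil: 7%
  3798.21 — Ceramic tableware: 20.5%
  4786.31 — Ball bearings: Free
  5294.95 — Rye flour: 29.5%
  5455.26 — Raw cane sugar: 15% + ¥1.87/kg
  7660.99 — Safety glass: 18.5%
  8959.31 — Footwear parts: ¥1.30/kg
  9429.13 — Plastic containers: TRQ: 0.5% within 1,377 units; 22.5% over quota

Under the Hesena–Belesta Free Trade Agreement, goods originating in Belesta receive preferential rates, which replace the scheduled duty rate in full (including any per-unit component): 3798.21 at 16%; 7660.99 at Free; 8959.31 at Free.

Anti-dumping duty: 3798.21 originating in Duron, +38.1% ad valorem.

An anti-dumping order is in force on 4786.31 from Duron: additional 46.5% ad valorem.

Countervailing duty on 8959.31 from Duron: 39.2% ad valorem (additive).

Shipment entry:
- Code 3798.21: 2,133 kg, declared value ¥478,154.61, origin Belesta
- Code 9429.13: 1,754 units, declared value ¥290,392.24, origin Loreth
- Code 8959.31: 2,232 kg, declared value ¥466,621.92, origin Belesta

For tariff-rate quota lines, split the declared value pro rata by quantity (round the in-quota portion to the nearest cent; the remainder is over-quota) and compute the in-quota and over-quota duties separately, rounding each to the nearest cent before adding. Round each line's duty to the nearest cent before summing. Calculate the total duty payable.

¥91,688.25

Line 1 (3798.21, Belesta, 2,133 kg, ¥478,154.61):
Base rate for 3798.21 is 20.5%.
Origin Belesta qualifies under the Hesena–Belesta agreement and 3798.21 is covered: preferential rate 16% applies instead.
The additional-duty order on 3798.21 targets Duron, not Belesta; it does not apply.
Duty = ¥478,154.61 × 16% = ¥76,504.74.
Line 2 (9429.13, Loreth, 1,754 units, ¥290,392.24):
Code 9429.13 is under a tariff-rate quota (threshold 1,377 units). In-quota: 1,377 units at 0.5%; over-quota: 377 units at 22.5%.
Pro-rata value split: in-quota = ¥290,392.24 × 1,377/1,754 = ¥227,976.12; over-quota = ¥290,392.24 − ¥227,976.12 = ¥62,416.12.
In-quota duty = ¥227,976.12 × 0.5% = ¥1,139.88. Over-quota duty = ¥62,416.12 × 22.5% = ¥14,043.63.
Line duty = ¥1,139.88 + ¥14,043.63 = ¥15,183.51.
Line 3 (8959.31, Belesta, 2,232 kg, ¥466,621.92):
Base rate for 8959.31 is ¥1.30/kg.
Origin Belesta qualifies under the Hesena–Belesta agreement and 8959.31 is covered: preferential rate Free applies instead.
The additional-duty order on 8959.31 targets Duron, not Belesta; it does not apply.
Duty = ¥466,621.92 × 0% = ¥0.00.
Total = ¥76,504.74 + ¥15,183.51 + ¥0.00 = ¥91,688.25.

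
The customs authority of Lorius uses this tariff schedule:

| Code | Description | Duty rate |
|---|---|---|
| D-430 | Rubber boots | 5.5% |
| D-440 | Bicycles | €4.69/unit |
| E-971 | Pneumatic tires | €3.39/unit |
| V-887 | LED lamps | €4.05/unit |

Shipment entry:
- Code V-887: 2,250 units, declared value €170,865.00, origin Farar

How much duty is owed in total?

Line 1 (V-887, Farar, 2,250 units, €170,865.00):
Base rate for V-887 is €4.05/unit.
Duty = 2,250 × €4.05 = €9,112.50.

€9,112.50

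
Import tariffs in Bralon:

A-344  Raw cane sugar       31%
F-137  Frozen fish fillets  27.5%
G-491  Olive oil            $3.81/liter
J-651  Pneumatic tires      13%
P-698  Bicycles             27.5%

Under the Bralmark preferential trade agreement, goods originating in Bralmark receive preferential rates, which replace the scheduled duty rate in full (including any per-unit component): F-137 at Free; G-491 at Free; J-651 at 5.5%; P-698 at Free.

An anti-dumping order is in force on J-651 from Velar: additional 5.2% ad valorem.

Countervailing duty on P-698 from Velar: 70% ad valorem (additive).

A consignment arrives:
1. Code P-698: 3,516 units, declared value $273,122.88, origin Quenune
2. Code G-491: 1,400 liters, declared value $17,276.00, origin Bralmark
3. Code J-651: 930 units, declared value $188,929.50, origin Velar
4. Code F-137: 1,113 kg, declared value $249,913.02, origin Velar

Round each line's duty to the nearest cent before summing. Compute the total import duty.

$178,220.04

Line 1 (P-698, Quenune, 3,516 units, $273,122.88):
Base rate for P-698 is 27.5%.
P-698 has an FTA preferential rate, but origin Quenune is not Bralmark; base rate stands.
The additional-duty order on P-698 targets Velar, not Quenune; it does not apply.
Duty = $273,122.88 × 27.5% = $75,108.79.
Line 2 (G-491, Bralmark, 1,400 liters, $17,276.00):
Base rate for G-491 is $3.81/liter.
Origin Bralmark qualifies under the Bralon–Bralmark agreement and G-491 is covered: preferential rate Free applies instead.
Duty = $17,276.00 × 0% = $0.00.
Line 3 (J-651, Velar, 930 units, $188,929.50):
Base rate for J-651 is 13%.
J-651 has an FTA preferential rate, but origin Velar is not Bralmark; base rate stands.
Additional duty on J-651 from Velar: +5.2%. Applied ad valorem rate: 13% + 5.2% = 18.2%.
Duty = $188,929.50 × 18.2% = $34,385.17.
Line 4 (F-137, Velar, 1,113 kg, $249,913.02):
Base rate for F-137 is 27.5%.
F-137 has an FTA preferential rate, but origin Velar is not Bralmark; base rate stands.
Duty = $249,913.02 × 27.5% = $68,726.08.
Total = $75,108.79 + $0.00 + $34,385.17 + $68,726.08 = $178,220.04.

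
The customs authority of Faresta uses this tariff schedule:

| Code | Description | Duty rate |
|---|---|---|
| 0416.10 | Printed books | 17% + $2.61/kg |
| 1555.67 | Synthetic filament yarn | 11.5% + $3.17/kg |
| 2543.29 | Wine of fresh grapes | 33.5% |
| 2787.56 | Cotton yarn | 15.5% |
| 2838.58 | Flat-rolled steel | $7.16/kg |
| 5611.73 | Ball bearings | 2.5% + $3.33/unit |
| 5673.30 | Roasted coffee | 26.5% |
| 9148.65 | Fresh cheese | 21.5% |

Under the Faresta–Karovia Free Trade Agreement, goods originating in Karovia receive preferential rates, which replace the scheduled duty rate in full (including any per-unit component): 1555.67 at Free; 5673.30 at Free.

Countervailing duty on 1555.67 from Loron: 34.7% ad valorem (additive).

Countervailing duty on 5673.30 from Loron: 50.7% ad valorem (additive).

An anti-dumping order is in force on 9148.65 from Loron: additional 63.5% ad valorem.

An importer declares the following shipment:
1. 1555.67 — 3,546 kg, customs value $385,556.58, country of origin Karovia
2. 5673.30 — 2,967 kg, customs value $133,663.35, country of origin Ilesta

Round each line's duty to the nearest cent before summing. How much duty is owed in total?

Line 1 (1555.67, Karovia, 3,546 kg, $385,556.58):
Base rate for 1555.67 is 11.5% + $3.17/kg.
Origin Karovia qualifies under the Faresta–Karovia agreement and 1555.67 is covered: preferential rate Free applies instead.
The additional-duty order on 1555.67 targets Loron, not Karovia; it does not apply.
Duty = $385,556.58 × 0% = $0.00.
Line 2 (5673.30, Ilesta, 2,967 kg, $133,663.35):
Base rate for 5673.30 is 26.5%.
5673.30 has an FTA preferential rate, but origin Ilesta is not Karovia; base rate stands.
The additional-duty order on 5673.30 targets Loron, not Ilesta; it does not apply.
Duty = $133,663.35 × 26.5% = $35,420.79.
Total = $0.00 + $35,420.79 = $35,420.79.

$35,420.79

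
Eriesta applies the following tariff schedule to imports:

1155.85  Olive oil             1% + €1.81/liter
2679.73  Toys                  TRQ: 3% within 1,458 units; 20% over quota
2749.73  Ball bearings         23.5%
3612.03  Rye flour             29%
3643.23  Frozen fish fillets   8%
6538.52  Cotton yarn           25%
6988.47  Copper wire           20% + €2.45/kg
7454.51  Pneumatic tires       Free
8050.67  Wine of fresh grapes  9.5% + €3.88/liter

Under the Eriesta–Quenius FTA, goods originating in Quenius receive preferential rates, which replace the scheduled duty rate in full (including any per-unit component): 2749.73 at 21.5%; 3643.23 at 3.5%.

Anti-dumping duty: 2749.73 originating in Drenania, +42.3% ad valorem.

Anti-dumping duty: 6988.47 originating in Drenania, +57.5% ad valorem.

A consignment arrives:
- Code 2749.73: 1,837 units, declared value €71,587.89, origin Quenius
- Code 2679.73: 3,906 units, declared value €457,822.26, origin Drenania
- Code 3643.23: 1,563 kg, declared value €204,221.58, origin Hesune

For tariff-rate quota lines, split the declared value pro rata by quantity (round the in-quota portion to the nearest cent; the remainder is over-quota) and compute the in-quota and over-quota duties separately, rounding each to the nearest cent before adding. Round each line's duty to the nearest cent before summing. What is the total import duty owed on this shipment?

€94,241.92

Line 1 (2749.73, Quenius, 1,837 units, €71,587.89):
Base rate for 2749.73 is 23.5%.
Origin Quenius qualifies under the Eriesta–Quenius agreement and 2749.73 is covered: preferential rate 21.5% applies instead.
The additional-duty order on 2749.73 targets Drenania, not Quenius; it does not apply.
Duty = €71,587.89 × 21.5% = €15,391.40.
Line 2 (2679.73, Drenania, 3,906 units, €457,822.26):
Code 2679.73 is under a tariff-rate quota (threshold 1,458 units). In-quota: 1,458 units at 3%; over-quota: 2,448 units at 20%.
Pro-rata value split: in-quota = €457,822.26 × 1,458/3,906 = €170,892.18; over-quota = €457,822.26 − €170,892.18 = €286,930.08.
In-quota duty = €170,892.18 × 3% = €5,126.77. Over-quota duty = €286,930.08 × 20% = €57,386.02.
Line duty = €5,126.77 + €57,386.02 = €62,512.79.
Line 3 (3643.23, Hesune, 1,563 kg, €204,221.58):
Base rate for 3643.23 is 8%.
3643.23 has an FTA preferential rate, but origin Hesune is not Quenius; base rate stands.
Duty = €204,221.58 × 8% = €16,337.73.
Total = €15,391.40 + €62,512.79 + €16,337.73 = €94,241.92.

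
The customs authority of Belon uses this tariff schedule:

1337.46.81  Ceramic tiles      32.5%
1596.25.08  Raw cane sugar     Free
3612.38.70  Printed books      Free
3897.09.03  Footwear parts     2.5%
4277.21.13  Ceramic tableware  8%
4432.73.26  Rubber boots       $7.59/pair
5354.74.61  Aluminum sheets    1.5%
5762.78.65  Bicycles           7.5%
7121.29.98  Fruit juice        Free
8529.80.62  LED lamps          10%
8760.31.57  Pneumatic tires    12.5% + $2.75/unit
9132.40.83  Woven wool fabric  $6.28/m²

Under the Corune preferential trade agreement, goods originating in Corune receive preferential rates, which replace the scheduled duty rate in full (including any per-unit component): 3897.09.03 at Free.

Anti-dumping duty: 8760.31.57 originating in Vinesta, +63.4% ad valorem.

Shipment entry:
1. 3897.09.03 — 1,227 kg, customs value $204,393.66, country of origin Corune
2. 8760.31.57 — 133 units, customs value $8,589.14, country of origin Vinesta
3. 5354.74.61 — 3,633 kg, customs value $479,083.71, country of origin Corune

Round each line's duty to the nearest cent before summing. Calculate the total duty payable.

$14,071.17

Line 1 (3897.09.03, Corune, 1,227 kg, $204,393.66):
Base rate for 3897.09.03 is 2.5%.
Origin Corune qualifies under the Belon–Corune agreement and 3897.09.03 is covered: preferential rate Free applies instead.
Duty = $204,393.66 × 0% = $0.00.
Line 2 (8760.31.57, Vinesta, 133 units, $8,589.14):
Base rate for 8760.31.57 is 12.5% + $2.75/unit.
Additional duty on 8760.31.57 from Vinesta: +63.4%. Applied ad valorem rate: 12.5% + 63.4% = 75.9%.
Duty = $8,589.14 × 75.9% + 133 × $2.75 = $6,884.91.
Line 3 (5354.74.61, Corune, 3,633 kg, $479,083.71):
Base rate for 5354.74.61 is 1.5%.
Origin Corune is the FTA partner but 5354.74.61 is not on the preference list; base rate stands.
Duty = $479,083.71 × 1.5% = $7,186.26.
Total = $0.00 + $6,884.91 + $7,186.26 = $14,071.17.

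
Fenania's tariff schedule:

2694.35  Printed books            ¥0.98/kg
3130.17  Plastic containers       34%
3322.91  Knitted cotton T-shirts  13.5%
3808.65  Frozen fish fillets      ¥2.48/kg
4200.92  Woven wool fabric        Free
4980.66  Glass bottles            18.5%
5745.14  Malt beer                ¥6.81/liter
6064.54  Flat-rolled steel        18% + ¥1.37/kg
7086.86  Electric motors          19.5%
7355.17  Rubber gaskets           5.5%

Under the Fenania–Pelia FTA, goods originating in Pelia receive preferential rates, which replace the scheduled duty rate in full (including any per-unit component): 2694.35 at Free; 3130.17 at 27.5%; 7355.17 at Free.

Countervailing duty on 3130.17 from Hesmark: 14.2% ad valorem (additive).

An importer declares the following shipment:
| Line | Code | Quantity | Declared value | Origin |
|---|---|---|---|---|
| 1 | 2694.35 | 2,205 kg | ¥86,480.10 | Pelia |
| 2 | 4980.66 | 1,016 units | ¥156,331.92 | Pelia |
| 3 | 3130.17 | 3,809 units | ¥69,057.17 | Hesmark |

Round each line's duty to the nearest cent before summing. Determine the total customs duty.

¥62,206.97

Line 1 (2694.35, Pelia, 2,205 kg, ¥86,480.10):
Base rate for 2694.35 is ¥0.98/kg.
Origin Pelia qualifies under the Fenania–Pelia agreement and 2694.35 is covered: preferential rate Free applies instead.
Duty = ¥86,480.10 × 0% = ¥0.00.
Line 2 (4980.66, Pelia, 1,016 units, ¥156,331.92):
Base rate for 4980.66 is 18.5%.
Origin Pelia is the FTA partner but 4980.66 is not on the preference list; base rate stands.
Duty = ¥156,331.92 × 18.5% = ¥28,921.41.
Line 3 (3130.17, Hesmark, 3,809 units, ¥69,057.17):
Base rate for 3130.17 is 34%.
3130.17 has an FTA preferential rate, but origin Hesmark is not Pelia; base rate stands.
Additional duty on 3130.17 from Hesmark: +14.2%. Applied ad valorem rate: 34% + 14.2% = 48.2%.
Duty = ¥69,057.17 × 48.2% = ¥33,285.56.
Total = ¥0.00 + ¥28,921.41 + ¥33,285.56 = ¥62,206.97.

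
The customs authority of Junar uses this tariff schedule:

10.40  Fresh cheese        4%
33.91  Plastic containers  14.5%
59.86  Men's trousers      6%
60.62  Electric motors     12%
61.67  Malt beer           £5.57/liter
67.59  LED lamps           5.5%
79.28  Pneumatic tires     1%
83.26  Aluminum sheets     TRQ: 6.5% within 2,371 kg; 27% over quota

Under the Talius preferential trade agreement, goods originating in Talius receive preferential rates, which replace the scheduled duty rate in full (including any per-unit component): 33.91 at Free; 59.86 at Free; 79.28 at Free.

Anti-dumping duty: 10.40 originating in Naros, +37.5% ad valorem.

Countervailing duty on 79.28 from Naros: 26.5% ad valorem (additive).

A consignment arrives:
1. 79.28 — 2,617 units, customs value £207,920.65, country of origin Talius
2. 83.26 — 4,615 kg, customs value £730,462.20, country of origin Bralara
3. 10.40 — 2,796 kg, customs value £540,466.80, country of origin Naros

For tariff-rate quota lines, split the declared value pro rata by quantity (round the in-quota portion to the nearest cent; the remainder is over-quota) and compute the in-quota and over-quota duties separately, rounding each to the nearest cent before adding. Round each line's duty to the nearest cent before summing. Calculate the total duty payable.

Line 1 (79.28, Talius, 2,617 units, £207,920.65):
Base rate for 79.28 is 1%.
Origin Talius qualifies under the Junar–Talius agreement and 79.28 is covered: preferential rate Free applies instead.
The additional-duty order on 79.28 targets Naros, not Talius; it does not apply.
Duty = £207,920.65 × 0% = £0.00.
Line 2 (83.26, Bralara, 4,615 kg, £730,462.20):
Code 83.26 is under a tariff-rate quota (threshold 2,371 kg). In-quota: 2,371 kg at 6.5%; over-quota: 2,244 kg at 27%.
Pro-rata value split: in-quota = £730,462.20 × 2,371/4,615 = £375,281.88; over-quota = £730,462.20 − £375,281.88 = £355,180.32.
In-quota duty = £375,281.88 × 6.5% = £24,393.32. Over-quota duty = £355,180.32 × 27% = £95,898.69.
Line duty = £24,393.32 + £95,898.69 = £120,292.01.
Line 3 (10.40, Naros, 2,796 kg, £540,466.80):
Base rate for 10.40 is 4%.
Additional duty on 10.40 from Naros: +37.5%. Applied ad valorem rate: 4% + 37.5% = 41.5%.
Duty = £540,466.80 × 41.5% = £224,293.72.
Total = £0.00 + £120,292.01 + £224,293.72 = £344,585.73.

£344,585.73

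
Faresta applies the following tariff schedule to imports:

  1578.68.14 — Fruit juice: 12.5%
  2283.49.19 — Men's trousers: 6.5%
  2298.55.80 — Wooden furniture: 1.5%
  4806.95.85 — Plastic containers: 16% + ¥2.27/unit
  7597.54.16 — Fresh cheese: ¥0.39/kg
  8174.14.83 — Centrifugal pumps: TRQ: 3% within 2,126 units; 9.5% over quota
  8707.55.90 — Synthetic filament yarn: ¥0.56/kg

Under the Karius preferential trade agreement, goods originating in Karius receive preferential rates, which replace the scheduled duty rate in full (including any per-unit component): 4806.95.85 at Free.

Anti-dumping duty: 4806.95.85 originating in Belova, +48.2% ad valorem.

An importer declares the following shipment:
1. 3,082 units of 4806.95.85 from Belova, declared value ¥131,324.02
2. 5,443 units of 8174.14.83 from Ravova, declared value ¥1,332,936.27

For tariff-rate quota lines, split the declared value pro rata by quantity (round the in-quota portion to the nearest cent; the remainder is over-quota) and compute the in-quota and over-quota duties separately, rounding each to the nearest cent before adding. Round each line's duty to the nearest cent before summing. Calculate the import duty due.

¥184,093.75

Line 1 (4806.95.85, Belova, 3,082 units, ¥131,324.02):
Base rate for 4806.95.85 is 16% + ¥2.27/unit.
4806.95.85 has an FTA preferential rate, but origin Belova is not Karius; base rate stands.
Additional duty on 4806.95.85 from Belova: +48.2%. Applied ad valorem rate: 16% + 48.2% = 64.2%.
Duty = ¥131,324.02 × 64.2% + 3,082 × ¥2.27 = ¥91,306.16.
Line 2 (8174.14.83, Ravova, 5,443 units, ¥1,332,936.27):
Code 8174.14.83 is under a tariff-rate quota (threshold 2,126 units). In-quota: 2,126 units at 3%; over-quota: 3,317 units at 9.5%.
Pro-rata value split: in-quota = ¥1,332,936.27 × 2,126/5,443 = ¥520,636.14; over-quota = ¥1,332,936.27 − ¥520,636.14 = ¥812,300.13.
In-quota duty = ¥520,636.14 × 3% = ¥15,619.08. Over-quota duty = ¥812,300.13 × 9.5% = ¥77,168.51.
Line duty = ¥15,619.08 + ¥77,168.51 = ¥92,787.59.
Total = ¥91,306.16 + ¥92,787.59 = ¥184,093.75.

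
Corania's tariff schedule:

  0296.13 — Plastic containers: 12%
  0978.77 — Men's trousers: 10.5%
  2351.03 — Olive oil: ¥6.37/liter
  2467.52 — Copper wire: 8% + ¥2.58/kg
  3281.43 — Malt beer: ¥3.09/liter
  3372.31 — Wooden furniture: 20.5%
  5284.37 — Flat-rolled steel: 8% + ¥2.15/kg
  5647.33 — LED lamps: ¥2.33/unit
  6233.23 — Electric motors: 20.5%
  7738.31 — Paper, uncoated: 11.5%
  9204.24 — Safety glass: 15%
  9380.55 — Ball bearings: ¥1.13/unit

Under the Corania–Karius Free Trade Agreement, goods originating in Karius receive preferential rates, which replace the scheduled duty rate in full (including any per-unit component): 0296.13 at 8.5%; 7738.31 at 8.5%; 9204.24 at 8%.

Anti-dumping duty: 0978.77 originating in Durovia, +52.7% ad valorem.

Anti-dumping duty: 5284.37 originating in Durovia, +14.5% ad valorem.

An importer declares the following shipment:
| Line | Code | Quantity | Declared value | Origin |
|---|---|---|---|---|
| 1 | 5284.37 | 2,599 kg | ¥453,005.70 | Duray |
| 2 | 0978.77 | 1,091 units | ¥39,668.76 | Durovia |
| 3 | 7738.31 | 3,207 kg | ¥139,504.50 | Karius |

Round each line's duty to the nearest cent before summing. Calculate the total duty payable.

Line 1 (5284.37, Duray, 2,599 kg, ¥453,005.70):
Base rate for 5284.37 is 8% + ¥2.15/kg.
The additional-duty order on 5284.37 targets Durovia, not Duray; it does not apply.
Duty = ¥453,005.70 × 8% + 2,599 × ¥2.15 = ¥41,828.31.
Line 2 (0978.77, Durovia, 1,091 units, ¥39,668.76):
Base rate for 0978.77 is 10.5%.
Additional duty on 0978.77 from Durovia: +52.7%. Applied ad valorem rate: 10.5% + 52.7% = 63.2%.
Duty = ¥39,668.76 × 63.2% = ¥25,070.66.
Line 3 (7738.31, Karius, 3,207 kg, ¥139,504.50):
Base rate for 7738.31 is 11.5%.
Origin Karius qualifies under the Corania–Karius agreement and 7738.31 is covered: preferential rate 8.5% applies instead.
Duty = ¥139,504.50 × 8.5% = ¥11,857.88.
Total = ¥41,828.31 + ¥25,070.66 + ¥11,857.88 = ¥78,756.85.

¥78,756.85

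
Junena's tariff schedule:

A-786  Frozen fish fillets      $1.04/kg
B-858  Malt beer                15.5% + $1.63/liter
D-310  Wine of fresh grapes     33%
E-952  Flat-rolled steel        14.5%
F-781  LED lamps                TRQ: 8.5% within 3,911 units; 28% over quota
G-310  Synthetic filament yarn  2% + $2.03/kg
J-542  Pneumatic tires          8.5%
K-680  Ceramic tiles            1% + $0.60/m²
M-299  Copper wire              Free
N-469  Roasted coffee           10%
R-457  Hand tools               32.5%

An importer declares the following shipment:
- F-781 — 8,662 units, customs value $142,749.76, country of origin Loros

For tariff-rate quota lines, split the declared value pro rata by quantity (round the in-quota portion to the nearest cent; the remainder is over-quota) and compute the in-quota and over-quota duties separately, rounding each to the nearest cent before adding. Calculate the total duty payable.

Line 1 (F-781, Loros, 8,662 units, $142,749.76):
Code F-781 is under a tariff-rate quota (threshold 3,911 units). In-quota: 3,911 units at 8.5%; over-quota: 4,751 units at 28%.
Pro-rata value split: in-quota = $142,749.76 × 3,911/8,662 = $64,453.28; over-quota = $142,749.76 − $64,453.28 = $78,296.48.
In-quota duty = $64,453.28 × 8.5% = $5,478.53. Over-quota duty = $78,296.48 × 28% = $21,923.01.
Line duty = $5,478.53 + $21,923.01 = $27,401.54.

$27,401.54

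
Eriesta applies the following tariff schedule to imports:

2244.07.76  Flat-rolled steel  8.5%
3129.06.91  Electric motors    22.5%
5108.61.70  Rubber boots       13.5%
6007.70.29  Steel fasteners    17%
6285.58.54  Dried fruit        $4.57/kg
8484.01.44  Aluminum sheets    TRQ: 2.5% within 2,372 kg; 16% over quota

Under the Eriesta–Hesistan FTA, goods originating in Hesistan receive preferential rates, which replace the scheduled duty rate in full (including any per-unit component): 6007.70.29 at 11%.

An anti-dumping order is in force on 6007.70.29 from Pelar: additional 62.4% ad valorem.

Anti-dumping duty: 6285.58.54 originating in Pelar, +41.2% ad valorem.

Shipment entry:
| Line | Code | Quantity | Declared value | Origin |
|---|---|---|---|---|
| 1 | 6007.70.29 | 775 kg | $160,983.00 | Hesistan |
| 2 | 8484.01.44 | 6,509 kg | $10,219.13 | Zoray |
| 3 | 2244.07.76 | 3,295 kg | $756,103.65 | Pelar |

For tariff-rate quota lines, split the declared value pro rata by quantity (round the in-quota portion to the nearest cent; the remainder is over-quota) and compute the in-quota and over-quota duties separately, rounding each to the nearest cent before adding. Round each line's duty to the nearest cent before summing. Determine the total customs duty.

Line 1 (6007.70.29, Hesistan, 775 kg, $160,983.00):
Base rate for 6007.70.29 is 17%.
Origin Hesistan qualifies under the Eriesta–Hesistan agreement and 6007.70.29 is covered: preferential rate 11% applies instead.
The additional-duty order on 6007.70.29 targets Pelar, not Hesistan; it does not apply.
Duty = $160,983.00 × 11% = $17,708.13.
Line 2 (8484.01.44, Zoray, 6,509 kg, $10,219.13):
Code 8484.01.44 is under a tariff-rate quota (threshold 2,372 kg). In-quota: 2,372 kg at 2.5%; over-quota: 4,137 kg at 16%.
Pro-rata value split: in-quota = $10,219.13 × 2,372/6,509 = $3,724.04; over-quota = $10,219.13 − $3,724.04 = $6,495.09.
In-quota duty = $3,724.04 × 2.5% = $93.10. Over-quota duty = $6,495.09 × 16% = $1,039.21.
Line duty = $93.10 + $1,039.21 = $1,132.31.
Line 3 (2244.07.76, Pelar, 3,295 kg, $756,103.65):
Base rate for 2244.07.76 is 8.5%.
Duty = $756,103.65 × 8.5% = $64,268.81.
Total = $17,708.13 + $1,132.31 + $64,268.81 = $83,109.25.

$83,109.25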